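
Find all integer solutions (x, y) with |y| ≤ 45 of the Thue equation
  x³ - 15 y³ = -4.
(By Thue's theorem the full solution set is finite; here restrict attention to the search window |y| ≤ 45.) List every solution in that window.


The equation is x³ - 15y³ = -4. For fixed y, x³ = 15·y³ − 4, so a solution requires the RHS to be a perfect cube.
Strategy: iterate y from -45 to 45, compute RHS = 15·y³ − 4, and check whether it is a (positive or negative) perfect cube.
Check small values of y:
  y = 0: RHS = -4 is not a perfect cube.
  y = 1: RHS = 11 is not a perfect cube.
  y = -1: RHS = -19 is not a perfect cube.
  y = 2: RHS = 116 is not a perfect cube.
  y = -2: RHS = -124 is not a perfect cube.
  y = 3: RHS = 401 is not a perfect cube.
  y = -3: RHS = -409 is not a perfect cube.
Continuing the search up to |y| = 45 finds no solutions either.
No (x, y) in the scanned range satisfies the equation.

No integer solutions with |y| ≤ 45.


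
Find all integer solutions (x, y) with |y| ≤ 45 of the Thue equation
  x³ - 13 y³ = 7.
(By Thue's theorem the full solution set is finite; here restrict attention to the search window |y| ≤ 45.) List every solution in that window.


The equation is x³ - 13y³ = 7. For fixed y, x³ = 13·y³ + 7, so a solution requires the RHS to be a perfect cube.
Strategy: iterate y from -45 to 45, compute RHS = 13·y³ + 7, and check whether it is a (positive or negative) perfect cube.
Check small values of y:
  y = 0: RHS = 7 is not a perfect cube.
  y = 1: RHS = 20 is not a perfect cube.
  y = -1: RHS = -6 is not a perfect cube.
  y = 2: RHS = 111 is not a perfect cube.
  y = -2: RHS = -97 is not a perfect cube.
  y = 3: RHS = 358 is not a perfect cube.
  y = -3: RHS = -344 is not a perfect cube.
Continuing the search up to |y| = 45 finds no solutions either.
No (x, y) in the scanned range satisfies the equation.

No integer solutions with |y| ≤ 45.


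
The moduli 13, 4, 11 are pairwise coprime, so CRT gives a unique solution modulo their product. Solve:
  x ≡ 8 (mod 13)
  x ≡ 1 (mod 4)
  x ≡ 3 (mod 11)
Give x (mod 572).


Moduli 13, 4, 11 are pairwise coprime; by CRT there is a unique solution modulo M = 13 · 4 · 11 = 572.
Solve pairwise, accumulating the modulus:
  Start with x ≡ 8 (mod 13).
  Combine with x ≡ 1 (mod 4): since gcd(13, 4) = 1, we get a unique residue mod 52.
    Write x = 8 + 13·t and substitute into x ≡ 1 (mod 4): 13·t ≡ 1 − 8 = -7 (mod 4).
    Reduce coefficients mod 4: 1·t ≡ 1 (mod 4).
    So t ≡ 1 (mod 4).
    Then x = 8 + 13·1 = 21, valid modulo lcm(13, 4) = 52: x ≡ 21 (mod 52).
  Combine with x ≡ 3 (mod 11): since gcd(52, 11) = 1, we get a unique residue mod 572.
    Write x = 21 + 52·t and substitute into x ≡ 3 (mod 11): 52·t ≡ 3 − 21 = -18 (mod 11).
    Reduce coefficients mod 11: 8·t ≡ 4 (mod 11).
    The inverse of 8 mod 11 is 7 (since 8·7 = 56 = 5·11 + 1), so t ≡ 7·4 = 28 ≡ 6 (mod 11).
    Then x = 21 + 52·6 = 333, valid modulo lcm(52, 11) = 572: x ≡ 333 (mod 572).
Verify: 333 mod 13 = 8 ✓, 333 mod 4 = 1 ✓, 333 mod 11 = 3 ✓.

x ≡ 333 (mod 572).


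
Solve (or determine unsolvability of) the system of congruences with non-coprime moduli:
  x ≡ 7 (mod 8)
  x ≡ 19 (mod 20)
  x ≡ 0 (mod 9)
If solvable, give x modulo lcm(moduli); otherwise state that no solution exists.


Moduli 8, 20, 9 are not pairwise coprime, so CRT works modulo lcm(m_i) when all pairwise compatibility conditions hold.
Pairwise compatibility: gcd(m_i, m_j) must divide a_i - a_j for every pair.
Merge one congruence at a time:
  Start: x ≡ 7 (mod 8).
  Combine with x ≡ 19 (mod 20): gcd(8, 20) = 4; 19 - 7 = 12, which IS divisible by 4, so compatible.
    Write x = 7 + 8·t and substitute into x ≡ 19 (mod 20): 8·t ≡ 19 − 7 = 12 (mod 20).
    Divide the congruence (and modulus) by g = 4: 2·t ≡ 3 (mod 5).
    The inverse of 2 mod 5 is 3 (since 2·3 = 6 = 1·5 + 1), so t ≡ 3·3 = 9 ≡ 4 (mod 5).
    Then x = 7 + 8·4 = 39, valid modulo lcm(8, 20) = 40: x ≡ 39 (mod 40).
  Combine with x ≡ 0 (mod 9): gcd(40, 9) = 1; 0 - 39 = -39, which IS divisible by 1, so compatible.
    Write x = 39 + 40·t and substitute into x ≡ 0 (mod 9): 40·t ≡ 0 − 39 = -39 (mod 9).
    Reduce coefficients mod 9: 4·t ≡ 6 (mod 9).
    The inverse of 4 mod 9 is 7 (since 4·7 = 28 = 3·9 + 1), so t ≡ 7·6 = 42 ≡ 6 (mod 9).
    Then x = 39 + 40·6 = 279, valid modulo lcm(40, 9) = 360: x ≡ 279 (mod 360).
Verify: 279 mod 8 = 7, 279 mod 20 = 19, 279 mod 9 = 0.

x ≡ 279 (mod 360).


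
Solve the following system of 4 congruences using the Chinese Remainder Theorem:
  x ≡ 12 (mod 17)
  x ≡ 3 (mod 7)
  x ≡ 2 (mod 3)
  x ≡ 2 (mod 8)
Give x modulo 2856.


Product of moduli M = 17 · 7 · 3 · 8 = 2856.
Merge one congruence at a time:
  Start: x ≡ 12 (mod 17).
  Combine with x ≡ 3 (mod 7); new modulus lcm = 119.
    Write x = 12 + 17·t and substitute into x ≡ 3 (mod 7): 17·t ≡ 3 − 12 = -9 (mod 7).
    Reduce coefficients mod 7: 3·t ≡ 5 (mod 7).
    The inverse of 3 mod 7 is 5 (since 3·5 = 15 = 2·7 + 1), so t ≡ 5·5 = 25 ≡ 4 (mod 7).
    Then x = 12 + 17·4 = 80, valid modulo lcm(17, 7) = 119: x ≡ 80 (mod 119).
  Combine with x ≡ 2 (mod 3); new modulus lcm = 357.
    Write x = 80 + 119·t and substitute into x ≡ 2 (mod 3): 119·t ≡ 2 − 80 = -78 (mod 3).
    Reduce coefficients mod 3: 2·t ≡ 0 (mod 3).
    The inverse of 2 mod 3 is 2 (since 2·2 = 4 = 1·3 + 1), so t ≡ 2·0 = 0 ≡ 0 (mod 3).
    Then x = 80 + 119·0 = 80, valid modulo lcm(119, 3) = 357: x ≡ 80 (mod 357).
  Combine with x ≡ 2 (mod 8); new modulus lcm = 2856.
    Write x = 80 + 357·t and substitute into x ≡ 2 (mod 8): 357·t ≡ 2 − 80 = -78 (mod 8).
    Reduce coefficients mod 8: 5·t ≡ 2 (mod 8).
    The inverse of 5 mod 8 is 5 (since 5·5 = 25 = 3·8 + 1), so t ≡ 5·2 = 10 ≡ 2 (mod 8).
    Then x = 80 + 357·2 = 794, valid modulo lcm(357, 8) = 2856: x ≡ 794 (mod 2856).
Verify against each original: 794 mod 17 = 12, 794 mod 7 = 3, 794 mod 3 = 2, 794 mod 8 = 2.

x ≡ 794 (mod 2856).


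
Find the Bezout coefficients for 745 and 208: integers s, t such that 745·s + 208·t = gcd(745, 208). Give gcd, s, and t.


Euclidean algorithm on (745, 208) — divide until remainder is 0:
  745 = 3 · 208 + 121
  208 = 1 · 121 + 87
  121 = 1 · 87 + 34
  87 = 2 · 34 + 19
  34 = 1 · 19 + 15
  19 = 1 · 15 + 4
  15 = 3 · 4 + 3
  4 = 1 · 3 + 1
  3 = 3 · 1 + 0
gcd(745, 208) = 1.
Track Bezout coefficients alongside the remainders: start with r₀ = 745 = a·1 + b·0 (s = 1, t = 0) and r₁ = 208 = a·0 + b·1 (s = 0, t = 1); each new remainder r_{k+1} = r_{k-1} − q_k·r_k inherits s_{k+1} = s_{k-1} − q_k·s_k, t_{k+1} = t_{k-1} − q_k·t_k, so r_k = a·s_k + b·t_k at every step:
  q = 3: r = 121, s = 1 − 3·0 = 1, t = 0 − 3·1 = -3  (check: 745·1 + 208·(-3) = 121)
  q = 1: r = 87, s = 0 − 1·1 = -1, t = 1 − 1·(-3) = 4  (check: 745·(-1) + 208·4 = 87)
  q = 1: r = 34, s = 1 − 1·(-1) = 2, t = -3 − 1·4 = -7  (check: 745·2 + 208·(-7) = 34)
  q = 2: r = 19, s = -1 − 2·2 = -5, t = 4 − 2·(-7) = 18  (check: 745·(-5) + 208·18 = 19)
  q = 1: r = 15, s = 2 − 1·(-5) = 7, t = -7 − 1·18 = -25  (check: 745·7 + 208·(-25) = 15)
  q = 1: r = 4, s = -5 − 1·7 = -12, t = 18 − 1·(-25) = 43  (check: 745·(-12) + 208·43 = 4)
  q = 3: r = 3, s = 7 − 3·(-12) = 43, t = -25 − 3·43 = -154  (check: 745·43 + 208·(-154) = 3)
  q = 1: r = 1, s = -12 − 1·43 = -55, t = 43 − 1·(-154) = 197  (check: 745·(-55) + 208·197 = 1)
The row with r = 1 (the gcd) gives the Bezout coefficients s = -55, t = 197.
Result: 745 · (-55) + 208 · (197) = 1.

gcd(745, 208) = 1; s = -55, t = 197 (check: 745·(-55) + 208·197 = 1).


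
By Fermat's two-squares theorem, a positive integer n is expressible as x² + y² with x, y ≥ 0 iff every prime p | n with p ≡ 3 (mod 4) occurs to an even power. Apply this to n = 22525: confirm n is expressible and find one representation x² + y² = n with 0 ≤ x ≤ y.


Step 1: Factor n = 22525 = 5^2 · 17 · 53.
Step 2: Check the mod-4 condition on each prime factor: 5 ≡ 1 (mod 4), exponent 2; 17 ≡ 1 (mod 4), exponent 1; 53 ≡ 1 (mod 4), exponent 1.
All primes ≡ 3 (mod 4) appear to even exponent (or don't appear), so by the two-squares theorem n IS expressible as a sum of two squares.
Step 3: Build a representation. Group n = k² · m with k = 5 and m = 17 · 53 = 901 (a product of primes ≡ 1 (mod 4)); a representation of m scales to one of n via (k·x)² + (k·y)² = k²(x² + y²). Each prime p ≡ 1 (mod 4) is itself a sum of two squares; find a² by testing p − a² for a perfect square:
  17: 17 − 1² = 16 = 4² ⇒ 17 = 1² + 4².
  53: 53 − 1² = 52, 53 − 2² = 49 = 7² ⇒ 53 = 2² + 7².
  Combine using the Brahmagupta–Fibonacci identity (a² + b²)(c² + d²) = (ac − bd)² + (ad + bc)² = (ac + bd)² + (ad − bc)²:
  17 · 53 = 901: from (1² + 4²)(2² + 7²), take (1·2 − 4·7, 1·7 + 4·2) = (2 − 28, 7 + 8) = (-26, 15); dropping signs (only squares matter) gives (26, 15); check 26² + 15² = 676 + 225 = 901 ✓.
  Scale by k = 5: (5·26, 5·15) = (130, 75).
Step 4: Order so x ≤ y and verify: 75² + 130² = 5625 + 16900 = 22525 = n. ✓

n = 22525 = 75² + 130² (one valid representation with x ≤ y).


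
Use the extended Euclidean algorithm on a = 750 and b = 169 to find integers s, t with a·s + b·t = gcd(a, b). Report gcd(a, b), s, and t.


Euclidean algorithm on (750, 169) — divide until remainder is 0:
  750 = 4 · 169 + 74
  169 = 2 · 74 + 21
  74 = 3 · 21 + 11
  21 = 1 · 11 + 10
  11 = 1 · 10 + 1
  10 = 10 · 1 + 0
gcd(750, 169) = 1.
Track Bezout coefficients alongside the remainders: start with r₀ = 750 = a·1 + b·0 (s = 1, t = 0) and r₁ = 169 = a·0 + b·1 (s = 0, t = 1); each new remainder r_{k+1} = r_{k-1} − q_k·r_k inherits s_{k+1} = s_{k-1} − q_k·s_k, t_{k+1} = t_{k-1} − q_k·t_k, so r_k = a·s_k + b·t_k at every step:
  q = 4: r = 74, s = 1 − 4·0 = 1, t = 0 − 4·1 = -4  (check: 750·1 + 169·(-4) = 74)
  q = 2: r = 21, s = 0 − 2·1 = -2, t = 1 − 2·(-4) = 9  (check: 750·(-2) + 169·9 = 21)
  q = 3: r = 11, s = 1 − 3·(-2) = 7, t = -4 − 3·9 = -31  (check: 750·7 + 169·(-31) = 11)
  q = 1: r = 10, s = -2 − 1·7 = -9, t = 9 − 1·(-31) = 40  (check: 750·(-9) + 169·40 = 10)
  q = 1: r = 1, s = 7 − 1·(-9) = 16, t = -31 − 1·40 = -71  (check: 750·16 + 169·(-71) = 1)
The row with r = 1 (the gcd) gives the Bezout coefficients s = 16, t = -71.
Result: 750 · (16) + 169 · (-71) = 1.

gcd(750, 169) = 1; s = 16, t = -71 (check: 750·16 + 169·(-71) = 1).


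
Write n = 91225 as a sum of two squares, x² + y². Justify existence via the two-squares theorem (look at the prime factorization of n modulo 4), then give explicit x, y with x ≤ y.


Step 1: Factor n = 91225 = 5^2 · 41 · 89.
Step 2: Check the mod-4 condition on each prime factor: 5 ≡ 1 (mod 4), exponent 2; 41 ≡ 1 (mod 4), exponent 1; 89 ≡ 1 (mod 4), exponent 1.
All primes ≡ 3 (mod 4) appear to even exponent (or don't appear), so by the two-squares theorem n IS expressible as a sum of two squares.
Step 3: Build a representation. Group n = k² · m with k = 5 and m = 41 · 89 = 3649 (a product of primes ≡ 1 (mod 4)); a representation of m scales to one of n via (k·x)² + (k·y)² = k²(x² + y²). Each prime p ≡ 1 (mod 4) is itself a sum of two squares; find a² by testing p − a² for a perfect square:
  41: 41 − 1² = 40, 41 − 2² = 37, 41 − 3² = 32, 41 − 4² = 25 = 5² ⇒ 41 = 4² + 5².
  89: 89 − 1² = 88, 89 − 2² = 85, 89 − 3² = 80, 89 − 4² = 73, 89 − 5² = 64 = 8² ⇒ 89 = 5² + 8².
  Combine using the Brahmagupta–Fibonacci identity (a² + b²)(c² + d²) = (ac − bd)² + (ad + bc)² = (ac + bd)² + (ad − bc)²:
  41 · 89 = 3649: from (4² + 5²)(5² + 8²), take (4·5 − 5·8, 4·8 + 5·5) = (20 − 40, 32 + 25) = (-20, 57); dropping signs (only squares matter) gives (20, 57); check 20² + 57² = 400 + 3249 = 3649 ✓.
  Scale by k = 5: (5·20, 5·57) = (100, 285).
Step 4: Order so x ≤ y and verify: 100² + 285² = 10000 + 81225 = 91225 = n. ✓

n = 91225 = 100² + 285² (one valid representation with x ≤ y).


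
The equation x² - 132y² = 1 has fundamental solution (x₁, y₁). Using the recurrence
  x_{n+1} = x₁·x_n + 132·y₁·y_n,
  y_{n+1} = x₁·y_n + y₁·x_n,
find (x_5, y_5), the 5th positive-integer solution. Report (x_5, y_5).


Step 1: Find the fundamental solution (x₁, y₁) of x² - 132y² = 1.
  Expand √132 as a continued fraction. a₀ = ⌊√132⌋ = 11; iterate m_{k+1} = d_k·a_k − m_k, d_{k+1} = (132 − m_{k+1}²)/d_k, a_{k+1} = ⌊(a₀ + m_{k+1})/d_{k+1}⌋ (starting m₀ = 0, d₀ = 1), with convergents p_k = a_k·p_{k-1} + p_{k-2}, q_k = a_k·q_{k-1} + q_{k-2} (p₋₁ = 1, q₋₁ = 0):
  k = 0: a₀ = 11; p₀/q₀ = 11/1; p₀² − 132·q₀² = 121 − 132 = -11.
  k = 1: m = 11, d = 11, a = ⌊(11 + 11)/11⌋ = 2; p/q = (2·11 + 1)/(2·1 + 0) = 23/2; p² − 132·q² = 529 − 528 = 1.
  The first convergent with p² − 132·q² = 1 gives the fundamental solution (x₁, y₁) = (23, 2).
Step 2: Apply the recurrence (x_{n+1}, y_{n+1}) = (x₁x_n + 132y₁y_n, x₁y_n + y₁x_n) repeatedly.
  From (x_1, y_1) = (23, 2): x_2 = 23·23 + 132·2·2 = 1057; y_2 = 23·2 + 2·23 = 92.
  From (x_2, y_2) = (1057, 92): x_3 = 23·1057 + 132·2·92 = 48599; y_3 = 23·92 + 2·1057 = 4230.
  From (x_3, y_3) = (48599, 4230): x_4 = 23·48599 + 132·2·4230 = 2234497; y_4 = 23·4230 + 2·48599 = 194488.
  From (x_4, y_4) = (2234497, 194488): x_5 = 23·2234497 + 132·2·194488 = 102738263; y_5 = 23·194488 + 2·2234497 = 8942218.
Step 3: Verify x_5² - 132·y_5² = 10555150684257169 - 10555150684257168 = 1 (should be 1). ✓

(x_1, y_1) = (23, 2); (x_5, y_5) = (102738263, 8942218).


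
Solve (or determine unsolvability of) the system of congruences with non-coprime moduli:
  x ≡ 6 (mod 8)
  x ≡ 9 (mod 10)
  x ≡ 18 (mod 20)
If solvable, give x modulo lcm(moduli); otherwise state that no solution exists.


Moduli 8, 10, 20 are not pairwise coprime, so CRT works modulo lcm(m_i) when all pairwise compatibility conditions hold.
Pairwise compatibility: gcd(m_i, m_j) must divide a_i - a_j for every pair.
Merge one congruence at a time:
  Start: x ≡ 6 (mod 8).
  Combine with x ≡ 9 (mod 10): gcd(8, 10) = 2, and 9 - 6 = 3 is NOT divisible by 2.
    ⇒ system is inconsistent (no integer solution).

No solution (the system is inconsistent).


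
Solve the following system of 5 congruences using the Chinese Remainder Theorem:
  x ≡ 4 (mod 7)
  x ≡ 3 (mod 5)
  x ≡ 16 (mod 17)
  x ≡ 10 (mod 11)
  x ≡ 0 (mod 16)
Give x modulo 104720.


Product of moduli M = 7 · 5 · 17 · 11 · 16 = 104720.
Merge one congruence at a time:
  Start: x ≡ 4 (mod 7).
  Combine with x ≡ 3 (mod 5); new modulus lcm = 35.
    Write x = 4 + 7·t and substitute into x ≡ 3 (mod 5): 7·t ≡ 3 − 4 = -1 (mod 5).
    Reduce coefficients mod 5: 2·t ≡ 4 (mod 5).
    The inverse of 2 mod 5 is 3 (since 2·3 = 6 = 1·5 + 1), so t ≡ 3·4 = 12 ≡ 2 (mod 5).
    Then x = 4 + 7·2 = 18, valid modulo lcm(7, 5) = 35: x ≡ 18 (mod 35).
  Combine with x ≡ 16 (mod 17); new modulus lcm = 595.
    Write x = 18 + 35·t and substitute into x ≡ 16 (mod 17): 35·t ≡ 16 − 18 = -2 (mod 17).
    Reduce coefficients mod 17: 1·t ≡ 15 (mod 17).
    So t ≡ 15 (mod 17).
    Then x = 18 + 35·15 = 543, valid modulo lcm(35, 17) = 595: x ≡ 543 (mod 595).
  Combine with x ≡ 10 (mod 11); new modulus lcm = 6545.
    Write x = 543 + 595·t and substitute into x ≡ 10 (mod 11): 595·t ≡ 10 − 543 = -533 (mod 11).
    Reduce coefficients mod 11: 1·t ≡ 6 (mod 11).
    So t ≡ 6 (mod 11).
    Then x = 543 + 595·6 = 4113, valid modulo lcm(595, 11) = 6545: x ≡ 4113 (mod 6545).
  Combine with x ≡ 0 (mod 16); new modulus lcm = 104720.
    Write x = 4113 + 6545·t and substitute into x ≡ 0 (mod 16): 6545·t ≡ 0 − 4113 = -4113 (mod 16).
    Reduce coefficients mod 16: 1·t ≡ 15 (mod 16).
    So t ≡ 15 (mod 16).
    Then x = 4113 + 6545·15 = 102288, valid modulo lcm(6545, 16) = 104720: x ≡ 102288 (mod 104720).
Verify against each original: 102288 mod 7 = 4, 102288 mod 5 = 3, 102288 mod 17 = 16, 102288 mod 11 = 10, 102288 mod 16 = 0.

x ≡ 102288 (mod 104720).


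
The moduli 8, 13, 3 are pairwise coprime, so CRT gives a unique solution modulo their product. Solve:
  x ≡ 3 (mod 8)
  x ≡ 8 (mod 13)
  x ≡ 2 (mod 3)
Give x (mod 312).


Moduli 8, 13, 3 are pairwise coprime; by CRT there is a unique solution modulo M = 8 · 13 · 3 = 312.
Solve pairwise, accumulating the modulus:
  Start with x ≡ 3 (mod 8).
  Combine with x ≡ 8 (mod 13): since gcd(8, 13) = 1, we get a unique residue mod 104.
    Write x = 3 + 8·t and substitute into x ≡ 8 (mod 13): 8·t ≡ 8 − 3 = 5 (mod 13).
    The inverse of 8 mod 13 is 5 (since 8·5 = 40 = 3·13 + 1), so t ≡ 5·5 = 25 ≡ 12 (mod 13).
    Then x = 3 + 8·12 = 99, valid modulo lcm(8, 13) = 104: x ≡ 99 (mod 104).
  Combine with x ≡ 2 (mod 3): since gcd(104, 3) = 1, we get a unique residue mod 312.
    Write x = 99 + 104·t and substitute into x ≡ 2 (mod 3): 104·t ≡ 2 − 99 = -97 (mod 3).
    Reduce coefficients mod 3: 2·t ≡ 2 (mod 3).
    The inverse of 2 mod 3 is 2 (since 2·2 = 4 = 1·3 + 1), so t ≡ 2·2 = 4 ≡ 1 (mod 3).
    Then x = 99 + 104·1 = 203, valid modulo lcm(104, 3) = 312: x ≡ 203 (mod 312).
Verify: 203 mod 8 = 3 ✓, 203 mod 13 = 8 ✓, 203 mod 3 = 2 ✓.

x ≡ 203 (mod 312).


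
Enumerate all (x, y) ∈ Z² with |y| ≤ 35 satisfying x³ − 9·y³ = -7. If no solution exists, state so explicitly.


The equation is x³ - 9y³ = -7. For fixed y, x³ = 9·y³ − 7, so a solution requires the RHS to be a perfect cube.
Strategy: iterate y from -35 to 35, compute RHS = 9·y³ − 7, and check whether it is a (positive or negative) perfect cube.
Check small values of y:
  y = 0: RHS = -7 is not a perfect cube.
  y = 1: RHS = 2 is not a perfect cube.
  y = -1: RHS = -16 is not a perfect cube.
  y = 2: RHS = 65 is not a perfect cube.
  y = -2: RHS = -79 is not a perfect cube.
  y = 3: RHS = 236 is not a perfect cube.
  y = -3: RHS = -250 is not a perfect cube.
Continuing the search up to |y| = 35 finds no solutions either.
No (x, y) in the scanned range satisfies the equation.

No integer solutions with |y| ≤ 35.


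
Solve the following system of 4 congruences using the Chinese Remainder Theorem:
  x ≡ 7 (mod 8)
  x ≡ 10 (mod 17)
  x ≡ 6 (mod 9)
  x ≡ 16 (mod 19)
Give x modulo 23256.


Product of moduli M = 8 · 17 · 9 · 19 = 23256.
Merge one congruence at a time:
  Start: x ≡ 7 (mod 8).
  Combine with x ≡ 10 (mod 17); new modulus lcm = 136.
    Write x = 7 + 8·t and substitute into x ≡ 10 (mod 17): 8·t ≡ 10 − 7 = 3 (mod 17).
    The inverse of 8 mod 17 is 15 (since 8·15 = 120 = 7·17 + 1), so t ≡ 15·3 = 45 ≡ 11 (mod 17).
    Then x = 7 + 8·11 = 95, valid modulo lcm(8, 17) = 136: x ≡ 95 (mod 136).
  Combine with x ≡ 6 (mod 9); new modulus lcm = 1224.
    Write x = 95 + 136·t and substitute into x ≡ 6 (mod 9): 136·t ≡ 6 − 95 = -89 (mod 9).
    Reduce coefficients mod 9: 1·t ≡ 1 (mod 9).
    So t ≡ 1 (mod 9).
    Then x = 95 + 136·1 = 231, valid modulo lcm(136, 9) = 1224: x ≡ 231 (mod 1224).
  Combine with x ≡ 16 (mod 19); new modulus lcm = 23256.
    Write x = 231 + 1224·t and substitute into x ≡ 16 (mod 19): 1224·t ≡ 16 − 231 = -215 (mod 19).
    Reduce coefficients mod 19: 8·t ≡ 13 (mod 19).
    The inverse of 8 mod 19 is 12 (since 8·12 = 96 = 5·19 + 1), so t ≡ 12·13 = 156 ≡ 4 (mod 19).
    Then x = 231 + 1224·4 = 5127, valid modulo lcm(1224, 19) = 23256: x ≡ 5127 (mod 23256).
Verify against each original: 5127 mod 8 = 7, 5127 mod 17 = 10, 5127 mod 9 = 6, 5127 mod 19 = 16.

x ≡ 5127 (mod 23256).


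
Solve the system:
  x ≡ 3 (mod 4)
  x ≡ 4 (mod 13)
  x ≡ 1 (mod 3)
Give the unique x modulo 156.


Moduli 4, 13, 3 are pairwise coprime; by CRT there is a unique solution modulo M = 4 · 13 · 3 = 156.
Solve pairwise, accumulating the modulus:
  Start with x ≡ 3 (mod 4).
  Combine with x ≡ 4 (mod 13): since gcd(4, 13) = 1, we get a unique residue mod 52.
    Write x = 3 + 4·t and substitute into x ≡ 4 (mod 13): 4·t ≡ 4 − 3 = 1 (mod 13).
    The inverse of 4 mod 13 is 10 (since 4·10 = 40 = 3·13 + 1), so t ≡ 10·1 = 10 ≡ 10 (mod 13).
    Then x = 3 + 4·10 = 43, valid modulo lcm(4, 13) = 52: x ≡ 43 (mod 52).
  Combine with x ≡ 1 (mod 3): since gcd(52, 3) = 1, we get a unique residue mod 156.
    Write x = 43 + 52·t and substitute into x ≡ 1 (mod 3): 52·t ≡ 1 − 43 = -42 (mod 3).
    Reduce coefficients mod 3: 1·t ≡ 0 (mod 3).
    So t ≡ 0 (mod 3).
    Then x = 43 + 52·0 = 43, valid modulo lcm(52, 3) = 156: x ≡ 43 (mod 156).
Verify: 43 mod 4 = 3 ✓, 43 mod 13 = 4 ✓, 43 mod 3 = 1 ✓.

x ≡ 43 (mod 156).


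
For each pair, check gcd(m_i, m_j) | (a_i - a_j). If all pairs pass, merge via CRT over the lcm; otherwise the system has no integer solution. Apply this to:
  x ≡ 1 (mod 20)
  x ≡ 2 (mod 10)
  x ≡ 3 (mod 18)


Moduli 20, 10, 18 are not pairwise coprime, so CRT works modulo lcm(m_i) when all pairwise compatibility conditions hold.
Pairwise compatibility: gcd(m_i, m_j) must divide a_i - a_j for every pair.
Merge one congruence at a time:
  Start: x ≡ 1 (mod 20).
  Combine with x ≡ 2 (mod 10): gcd(20, 10) = 10, and 2 - 1 = 1 is NOT divisible by 10.
    ⇒ system is inconsistent (no integer solution).

No solution (the system is inconsistent).


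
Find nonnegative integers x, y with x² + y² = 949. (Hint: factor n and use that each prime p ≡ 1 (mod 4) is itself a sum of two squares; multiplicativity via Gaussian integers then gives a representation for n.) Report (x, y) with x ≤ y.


Step 1: Factor n = 949 = 13 · 73.
Step 2: Check the mod-4 condition on each prime factor: 13 ≡ 1 (mod 4), exponent 1; 73 ≡ 1 (mod 4), exponent 1.
All primes ≡ 3 (mod 4) appear to even exponent (or don't appear), so by the two-squares theorem n IS expressible as a sum of two squares.
Step 3: Build a representation. Here n = 13 · 73 is a product of primes ≡ 1 (mod 4). Each prime p ≡ 1 (mod 4) is itself a sum of two squares; find a² by testing p − a² for a perfect square:
  13: 13 − 1² = 12, 13 − 2² = 9 = 3² ⇒ 13 = 2² + 3².
  73: 73 − 1² = 72, 73 − 2² = 69, 73 − 3² = 64 = 8² ⇒ 73 = 3² + 8².
  Combine using the Brahmagupta–Fibonacci identity (a² + b²)(c² + d²) = (ac − bd)² + (ad + bc)² = (ac + bd)² + (ad − bc)²:
  13 · 73 = 949: from (2² + 3²)(3² + 8²), take (2·3 − 3·8, 2·8 + 3·3) = (6 − 24, 16 + 9) = (-18, 25); dropping signs (only squares matter) gives (18, 25); check 18² + 25² = 324 + 625 = 949 ✓.
Step 4: Order so x ≤ y and verify: 18² + 25² = 324 + 625 = 949 = n. ✓

n = 949 = 18² + 25² (one valid representation with x ≤ y).


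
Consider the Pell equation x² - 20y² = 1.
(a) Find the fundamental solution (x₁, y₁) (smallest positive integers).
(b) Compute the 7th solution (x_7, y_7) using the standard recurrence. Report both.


Step 1: Find the fundamental solution (x₁, y₁) of x² - 20y² = 1.
  Expand √20 as a continued fraction. a₀ = ⌊√20⌋ = 4; iterate m_{k+1} = d_k·a_k − m_k, d_{k+1} = (20 − m_{k+1}²)/d_k, a_{k+1} = ⌊(a₀ + m_{k+1})/d_{k+1}⌋ (starting m₀ = 0, d₀ = 1), with convergents p_k = a_k·p_{k-1} + p_{k-2}, q_k = a_k·q_{k-1} + q_{k-2} (p₋₁ = 1, q₋₁ = 0):
  k = 0: a₀ = 4; p₀/q₀ = 4/1; p₀² − 20·q₀² = 16 − 20 = -4.
  k = 1: m = 4, d = 4, a = ⌊(4 + 4)/4⌋ = 2; p/q = (2·4 + 1)/(2·1 + 0) = 9/2; p² − 20·q² = 81 − 80 = 1.
  The first convergent with p² − 20·q² = 1 gives the fundamental solution (x₁, y₁) = (9, 2).
Step 2: Apply the recurrence (x_{n+1}, y_{n+1}) = (x₁x_n + 20y₁y_n, x₁y_n + y₁x_n) repeatedly.
  From (x_1, y_1) = (9, 2): x_2 = 9·9 + 20·2·2 = 161; y_2 = 9·2 + 2·9 = 36.
  From (x_2, y_2) = (161, 36): x_3 = 9·161 + 20·2·36 = 2889; y_3 = 9·36 + 2·161 = 646.
  From (x_3, y_3) = (2889, 646): x_4 = 9·2889 + 20·2·646 = 51841; y_4 = 9·646 + 2·2889 = 11592.
  From (x_4, y_4) = (51841, 11592): x_5 = 9·51841 + 20·2·11592 = 930249; y_5 = 9·11592 + 2·51841 = 208010.
  From (x_5, y_5) = (930249, 208010): x_6 = 9·930249 + 20·2·208010 = 16692641; y_6 = 9·208010 + 2·930249 = 3732588.
  From (x_6, y_6) = (16692641, 3732588): x_7 = 9·16692641 + 20·2·3732588 = 299537289; y_7 = 9·3732588 + 2·16692641 = 66978574.
Step 3: Verify x_7² - 20·y_7² = 89722587501469521 - 89722587501469520 = 1 (should be 1). ✓

(x_1, y_1) = (9, 2); (x_7, y_7) = (299537289, 66978574).


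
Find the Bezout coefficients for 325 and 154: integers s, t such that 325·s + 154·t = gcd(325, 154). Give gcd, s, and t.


Euclidean algorithm on (325, 154) — divide until remainder is 0:
  325 = 2 · 154 + 17
  154 = 9 · 17 + 1
  17 = 17 · 1 + 0
gcd(325, 154) = 1.
Track Bezout coefficients alongside the remainders: start with r₀ = 325 = a·1 + b·0 (s = 1, t = 0) and r₁ = 154 = a·0 + b·1 (s = 0, t = 1); each new remainder r_{k+1} = r_{k-1} − q_k·r_k inherits s_{k+1} = s_{k-1} − q_k·s_k, t_{k+1} = t_{k-1} − q_k·t_k, so r_k = a·s_k + b·t_k at every step:
  q = 2: r = 17, s = 1 − 2·0 = 1, t = 0 − 2·1 = -2  (check: 325·1 + 154·(-2) = 17)
  q = 9: r = 1, s = 0 − 9·1 = -9, t = 1 − 9·(-2) = 19  (check: 325·(-9) + 154·19 = 1)
The row with r = 1 (the gcd) gives the Bezout coefficients s = -9, t = 19.
Result: 325 · (-9) + 154 · (19) = 1.

gcd(325, 154) = 1; s = -9, t = 19 (check: 325·(-9) + 154·19 = 1).


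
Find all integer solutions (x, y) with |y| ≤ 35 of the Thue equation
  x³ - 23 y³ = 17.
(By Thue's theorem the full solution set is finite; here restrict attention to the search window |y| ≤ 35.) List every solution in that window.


The equation is x³ - 23y³ = 17. For fixed y, x³ = 23·y³ + 17, so a solution requires the RHS to be a perfect cube.
Strategy: iterate y from -35 to 35, compute RHS = 23·y³ + 17, and check whether it is a (positive or negative) perfect cube.
Check small values of y:
  y = 0: RHS = 17 is not a perfect cube.
  y = 1: RHS = 40 is not a perfect cube.
  y = -1: RHS = -6 is not a perfect cube.
  y = 2: RHS = 201 is not a perfect cube.
  y = -2: RHS = -167 is not a perfect cube.
  y = 3: RHS = 638 is not a perfect cube.
  y = -3: RHS = -604 is not a perfect cube.
Continuing the search up to |y| = 35 finds no solutions either.
No (x, y) in the scanned range satisfies the equation.

No integer solutions with |y| ≤ 35.


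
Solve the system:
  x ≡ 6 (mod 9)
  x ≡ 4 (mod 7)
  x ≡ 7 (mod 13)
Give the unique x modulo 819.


Moduli 9, 7, 13 are pairwise coprime; by CRT there is a unique solution modulo M = 9 · 7 · 13 = 819.
Solve pairwise, accumulating the modulus:
  Start with x ≡ 6 (mod 9).
  Combine with x ≡ 4 (mod 7): since gcd(9, 7) = 1, we get a unique residue mod 63.
    Write x = 6 + 9·t and substitute into x ≡ 4 (mod 7): 9·t ≡ 4 − 6 = -2 (mod 7).
    Reduce coefficients mod 7: 2·t ≡ 5 (mod 7).
    The inverse of 2 mod 7 is 4 (since 2·4 = 8 = 1·7 + 1), so t ≡ 4·5 = 20 ≡ 6 (mod 7).
    Then x = 6 + 9·6 = 60, valid modulo lcm(9, 7) = 63: x ≡ 60 (mod 63).
  Combine with x ≡ 7 (mod 13): since gcd(63, 13) = 1, we get a unique residue mod 819.
    Write x = 60 + 63·t and substitute into x ≡ 7 (mod 13): 63·t ≡ 7 − 60 = -53 (mod 13).
    Reduce coefficients mod 13: 11·t ≡ 12 (mod 13).
    The inverse of 11 mod 13 is 6 (since 11·6 = 66 = 5·13 + 1), so t ≡ 6·12 = 72 ≡ 7 (mod 13).
    Then x = 60 + 63·7 = 501, valid modulo lcm(63, 13) = 819: x ≡ 501 (mod 819).
Verify: 501 mod 9 = 6 ✓, 501 mod 7 = 4 ✓, 501 mod 13 = 7 ✓.

x ≡ 501 (mod 819).


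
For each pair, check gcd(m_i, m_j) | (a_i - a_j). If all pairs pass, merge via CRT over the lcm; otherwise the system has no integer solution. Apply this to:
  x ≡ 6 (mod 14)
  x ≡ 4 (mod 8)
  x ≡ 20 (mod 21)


Moduli 14, 8, 21 are not pairwise coprime, so CRT works modulo lcm(m_i) when all pairwise compatibility conditions hold.
Pairwise compatibility: gcd(m_i, m_j) must divide a_i - a_j for every pair.
Merge one congruence at a time:
  Start: x ≡ 6 (mod 14).
  Combine with x ≡ 4 (mod 8): gcd(14, 8) = 2; 4 - 6 = -2, which IS divisible by 2, so compatible.
    Write x = 6 + 14·t and substitute into x ≡ 4 (mod 8): 14·t ≡ 4 − 6 = -2 (mod 8).
    Divide the congruence (and modulus) by g = 2: 7·t ≡ -1 (mod 4).
    Reduce coefficients mod 4: 3·t ≡ 3 (mod 4).
    The inverse of 3 mod 4 is 3 (since 3·3 = 9 = 2·4 + 1), so t ≡ 3·3 = 9 ≡ 1 (mod 4).
    Then x = 6 + 14·1 = 20, valid modulo lcm(14, 8) = 56: x ≡ 20 (mod 56).
  Combine with x ≡ 20 (mod 21): gcd(56, 21) = 7; 20 - 20 = 0, which IS divisible by 7, so compatible.
    Write x = 20 + 56·t and substitute into x ≡ 20 (mod 21): 56·t ≡ 20 − 20 = 0 (mod 21).
    Divide the congruence (and modulus) by g = 7: 8·t ≡ 0 (mod 3).
    Reduce coefficients mod 3: 2·t ≡ 0 (mod 3).
    The inverse of 2 mod 3 is 2 (since 2·2 = 4 = 1·3 + 1), so t ≡ 2·0 = 0 ≡ 0 (mod 3).
    Then x = 20 + 56·0 = 20, valid modulo lcm(56, 21) = 168: x ≡ 20 (mod 168).
Verify: 20 mod 14 = 6, 20 mod 8 = 4, 20 mod 21 = 20.

x ≡ 20 (mod 168).


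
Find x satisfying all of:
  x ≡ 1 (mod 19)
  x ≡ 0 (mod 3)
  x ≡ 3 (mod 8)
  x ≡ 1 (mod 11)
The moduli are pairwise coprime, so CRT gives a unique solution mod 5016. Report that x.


Product of moduli M = 19 · 3 · 8 · 11 = 5016.
Merge one congruence at a time:
  Start: x ≡ 1 (mod 19).
  Combine with x ≡ 0 (mod 3); new modulus lcm = 57.
    Write x = 1 + 19·t and substitute into x ≡ 0 (mod 3): 19·t ≡ 0 − 1 = -1 (mod 3).
    Reduce coefficients mod 3: 1·t ≡ 2 (mod 3).
    So t ≡ 2 (mod 3).
    Then x = 1 + 19·2 = 39, valid modulo lcm(19, 3) = 57: x ≡ 39 (mod 57).
  Combine with x ≡ 3 (mod 8); new modulus lcm = 456.
    Write x = 39 + 57·t and substitute into x ≡ 3 (mod 8): 57·t ≡ 3 − 39 = -36 (mod 8).
    Reduce coefficients mod 8: 1·t ≡ 4 (mod 8).
    So t ≡ 4 (mod 8).
    Then x = 39 + 57·4 = 267, valid modulo lcm(57, 8) = 456: x ≡ 267 (mod 456).
  Combine with x ≡ 1 (mod 11); new modulus lcm = 5016.
    Write x = 267 + 456·t and substitute into x ≡ 1 (mod 11): 456·t ≡ 1 − 267 = -266 (mod 11).
    Reduce coefficients mod 11: 5·t ≡ 9 (mod 11).
    The inverse of 5 mod 11 is 9 (since 5·9 = 45 = 4·11 + 1), so t ≡ 9·9 = 81 ≡ 4 (mod 11).
    Then x = 267 + 456·4 = 2091, valid modulo lcm(456, 11) = 5016: x ≡ 2091 (mod 5016).
Verify against each original: 2091 mod 19 = 1, 2091 mod 3 = 0, 2091 mod 8 = 3, 2091 mod 11 = 1.

x ≡ 2091 (mod 5016).


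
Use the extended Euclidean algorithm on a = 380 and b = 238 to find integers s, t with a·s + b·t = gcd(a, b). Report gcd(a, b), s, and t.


Euclidean algorithm on (380, 238) — divide until remainder is 0:
  380 = 1 · 238 + 142
  238 = 1 · 142 + 96
  142 = 1 · 96 + 46
  96 = 2 · 46 + 4
  46 = 11 · 4 + 2
  4 = 2 · 2 + 0
gcd(380, 238) = 2.
Track Bezout coefficients alongside the remainders: start with r₀ = 380 = a·1 + b·0 (s = 1, t = 0) and r₁ = 238 = a·0 + b·1 (s = 0, t = 1); each new remainder r_{k+1} = r_{k-1} − q_k·r_k inherits s_{k+1} = s_{k-1} − q_k·s_k, t_{k+1} = t_{k-1} − q_k·t_k, so r_k = a·s_k + b·t_k at every step:
  q = 1: r = 142, s = 1 − 1·0 = 1, t = 0 − 1·1 = -1  (check: 380·1 + 238·(-1) = 142)
  q = 1: r = 96, s = 0 − 1·1 = -1, t = 1 − 1·(-1) = 2  (check: 380·(-1) + 238·2 = 96)
  q = 1: r = 46, s = 1 − 1·(-1) = 2, t = -1 − 1·2 = -3  (check: 380·2 + 238·(-3) = 46)
  q = 2: r = 4, s = -1 − 2·2 = -5, t = 2 − 2·(-3) = 8  (check: 380·(-5) + 238·8 = 4)
  q = 11: r = 2, s = 2 − 11·(-5) = 57, t = -3 − 11·8 = -91  (check: 380·57 + 238·(-91) = 2)
The row with r = 2 (the gcd) gives the Bezout coefficients s = 57, t = -91.
Result: 380 · (57) + 238 · (-91) = 2.

gcd(380, 238) = 2; s = 57, t = -91 (check: 380·57 + 238·(-91) = 2).


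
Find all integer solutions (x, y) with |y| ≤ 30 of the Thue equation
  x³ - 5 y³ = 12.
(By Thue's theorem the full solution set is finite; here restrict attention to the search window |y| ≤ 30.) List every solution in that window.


The equation is x³ - 5y³ = 12. For fixed y, x³ = 5·y³ + 12, so a solution requires the RHS to be a perfect cube.
Strategy: iterate y from -30 to 30, compute RHS = 5·y³ + 12, and check whether it is a (positive or negative) perfect cube.
Check small values of y:
  y = 0: RHS = 12 is not a perfect cube.
  y = 1: RHS = 17 is not a perfect cube.
  y = -1: RHS = 7 is not a perfect cube.
  y = 2: RHS = 52 is not a perfect cube.
  y = -2: RHS = -28 is not a perfect cube.
  y = 3: RHS = 147 is not a perfect cube.
  y = -3: RHS = -123 is not a perfect cube.
Continuing the search up to |y| = 30 finds no solutions either.
No (x, y) in the scanned range satisfies the equation.

No integer solutions with |y| ≤ 30.


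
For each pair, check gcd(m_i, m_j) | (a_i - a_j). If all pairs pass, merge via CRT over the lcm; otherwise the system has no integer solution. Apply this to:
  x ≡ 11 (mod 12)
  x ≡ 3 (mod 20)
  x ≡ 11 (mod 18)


Moduli 12, 20, 18 are not pairwise coprime, so CRT works modulo lcm(m_i) when all pairwise compatibility conditions hold.
Pairwise compatibility: gcd(m_i, m_j) must divide a_i - a_j for every pair.
Merge one congruence at a time:
  Start: x ≡ 11 (mod 12).
  Combine with x ≡ 3 (mod 20): gcd(12, 20) = 4; 3 - 11 = -8, which IS divisible by 4, so compatible.
    Write x = 11 + 12·t and substitute into x ≡ 3 (mod 20): 12·t ≡ 3 − 11 = -8 (mod 20).
    Divide the congruence (and modulus) by g = 4: 3·t ≡ -2 (mod 5).
    Reduce coefficients mod 5: 3·t ≡ 3 (mod 5).
    The inverse of 3 mod 5 is 2 (since 3·2 = 6 = 1·5 + 1), so t ≡ 2·3 = 6 ≡ 1 (mod 5).
    Then x = 11 + 12·1 = 23, valid modulo lcm(12, 20) = 60: x ≡ 23 (mod 60).
  Combine with x ≡ 11 (mod 18): gcd(60, 18) = 6; 11 - 23 = -12, which IS divisible by 6, so compatible.
    Write x = 23 + 60·t and substitute into x ≡ 11 (mod 18): 60·t ≡ 11 − 23 = -12 (mod 18).
    Divide the congruence (and modulus) by g = 6: 10·t ≡ -2 (mod 3).
    Reduce coefficients mod 3: 1·t ≡ 1 (mod 3).
    So t ≡ 1 (mod 3).
    Then x = 23 + 60·1 = 83, valid modulo lcm(60, 18) = 180: x ≡ 83 (mod 180).
Verify: 83 mod 12 = 11, 83 mod 20 = 3, 83 mod 18 = 11.

x ≡ 83 (mod 180).


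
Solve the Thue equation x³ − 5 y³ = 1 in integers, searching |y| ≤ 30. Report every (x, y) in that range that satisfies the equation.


The equation is x³ - 5y³ = 1. For fixed y, x³ = 5·y³ + 1, so a solution requires the RHS to be a perfect cube.
Strategy: iterate y from -30 to 30, compute RHS = 5·y³ + 1, and check whether it is a (positive or negative) perfect cube.
Check small values of y:
  y = 0: RHS = 1 = (1)³ ⇒ x = 1 works.
  y = 1: RHS = 6 is not a perfect cube.
  y = -1: RHS = -4 is not a perfect cube.
  y = 2: RHS = 41 is not a perfect cube.
  y = -2: RHS = -39 is not a perfect cube.
  y = 3: RHS = 136 is not a perfect cube.
  y = -3: RHS = -134 is not a perfect cube.
Continuing the search up to |y| = 30 finds no further solutions beyond those listed.
Collected solutions: (1, 0).

Solutions (with |y| ≤ 30): (1, 0).


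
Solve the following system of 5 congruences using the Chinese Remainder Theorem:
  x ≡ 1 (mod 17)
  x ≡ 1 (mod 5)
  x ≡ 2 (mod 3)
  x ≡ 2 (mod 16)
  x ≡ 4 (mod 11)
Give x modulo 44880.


Product of moduli M = 17 · 5 · 3 · 16 · 11 = 44880.
Merge one congruence at a time:
  Start: x ≡ 1 (mod 17).
  Combine with x ≡ 1 (mod 5); new modulus lcm = 85.
    Write x = 1 + 17·t and substitute into x ≡ 1 (mod 5): 17·t ≡ 1 − 1 = 0 (mod 5).
    Reduce coefficients mod 5: 2·t ≡ 0 (mod 5).
    The inverse of 2 mod 5 is 3 (since 2·3 = 6 = 1·5 + 1), so t ≡ 3·0 = 0 ≡ 0 (mod 5).
    Then x = 1 + 17·0 = 1, valid modulo lcm(17, 5) = 85: x ≡ 1 (mod 85).
  Combine with x ≡ 2 (mod 3); new modulus lcm = 255.
    Write x = 1 + 85·t and substitute into x ≡ 2 (mod 3): 85·t ≡ 2 − 1 = 1 (mod 3).
    Reduce coefficients mod 3: 1·t ≡ 1 (mod 3).
    So t ≡ 1 (mod 3).
    Then x = 1 + 85·1 = 86, valid modulo lcm(85, 3) = 255: x ≡ 86 (mod 255).
  Combine with x ≡ 2 (mod 16); new modulus lcm = 4080.
    Write x = 86 + 255·t and substitute into x ≡ 2 (mod 16): 255·t ≡ 2 − 86 = -84 (mod 16).
    Reduce coefficients mod 16: 15·t ≡ 12 (mod 16).
    The inverse of 15 mod 16 is 15 (since 15·15 = 225 = 14·16 + 1), so t ≡ 15·12 = 180 ≡ 4 (mod 16).
    Then x = 86 + 255·4 = 1106, valid modulo lcm(255, 16) = 4080: x ≡ 1106 (mod 4080).
  Combine with x ≡ 4 (mod 11); new modulus lcm = 44880.
    Write x = 1106 + 4080·t and substitute into x ≡ 4 (mod 11): 4080·t ≡ 4 − 1106 = -1102 (mod 11).
    Reduce coefficients mod 11: 10·t ≡ 9 (mod 11).
    The inverse of 10 mod 11 is 10 (since 10·10 = 100 = 9·11 + 1), so t ≡ 10·9 = 90 ≡ 2 (mod 11).
    Then x = 1106 + 4080·2 = 9266, valid modulo lcm(4080, 11) = 44880: x ≡ 9266 (mod 44880).
Verify against each original: 9266 mod 17 = 1, 9266 mod 5 = 1, 9266 mod 3 = 2, 9266 mod 16 = 2, 9266 mod 11 = 4.

x ≡ 9266 (mod 44880).


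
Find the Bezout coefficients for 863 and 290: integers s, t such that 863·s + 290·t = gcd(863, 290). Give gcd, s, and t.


Euclidean algorithm on (863, 290) — divide until remainder is 0:
  863 = 2 · 290 + 283
  290 = 1 · 283 + 7
  283 = 40 · 7 + 3
  7 = 2 · 3 + 1
  3 = 3 · 1 + 0
gcd(863, 290) = 1.
Track Bezout coefficients alongside the remainders: start with r₀ = 863 = a·1 + b·0 (s = 1, t = 0) and r₁ = 290 = a·0 + b·1 (s = 0, t = 1); each new remainder r_{k+1} = r_{k-1} − q_k·r_k inherits s_{k+1} = s_{k-1} − q_k·s_k, t_{k+1} = t_{k-1} − q_k·t_k, so r_k = a·s_k + b·t_k at every step:
  q = 2: r = 283, s = 1 − 2·0 = 1, t = 0 − 2·1 = -2  (check: 863·1 + 290·(-2) = 283)
  q = 1: r = 7, s = 0 − 1·1 = -1, t = 1 − 1·(-2) = 3  (check: 863·(-1) + 290·3 = 7)
  q = 40: r = 3, s = 1 − 40·(-1) = 41, t = -2 − 40·3 = -122  (check: 863·41 + 290·(-122) = 3)
  q = 2: r = 1, s = -1 − 2·41 = -83, t = 3 − 2·(-122) = 247  (check: 863·(-83) + 290·247 = 1)
The row with r = 1 (the gcd) gives the Bezout coefficients s = -83, t = 247.
Result: 863 · (-83) + 290 · (247) = 1.

gcd(863, 290) = 1; s = -83, t = 247 (check: 863·(-83) + 290·247 = 1).


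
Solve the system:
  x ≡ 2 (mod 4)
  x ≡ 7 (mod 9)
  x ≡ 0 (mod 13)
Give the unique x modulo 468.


Moduli 4, 9, 13 are pairwise coprime; by CRT there is a unique solution modulo M = 4 · 9 · 13 = 468.
Solve pairwise, accumulating the modulus:
  Start with x ≡ 2 (mod 4).
  Combine with x ≡ 7 (mod 9): since gcd(4, 9) = 1, we get a unique residue mod 36.
    Write x = 2 + 4·t and substitute into x ≡ 7 (mod 9): 4·t ≡ 7 − 2 = 5 (mod 9).
    The inverse of 4 mod 9 is 7 (since 4·7 = 28 = 3·9 + 1), so t ≡ 7·5 = 35 ≡ 8 (mod 9).
    Then x = 2 + 4·8 = 34, valid modulo lcm(4, 9) = 36: x ≡ 34 (mod 36).
  Combine with x ≡ 0 (mod 13): since gcd(36, 13) = 1, we get a unique residue mod 468.
    Write x = 34 + 36·t and substitute into x ≡ 0 (mod 13): 36·t ≡ 0 − 34 = -34 (mod 13).
    Reduce coefficients mod 13: 10·t ≡ 5 (mod 13).
    The inverse of 10 mod 13 is 4 (since 10·4 = 40 = 3·13 + 1), so t ≡ 4·5 = 20 ≡ 7 (mod 13).
    Then x = 34 + 36·7 = 286, valid modulo lcm(36, 13) = 468: x ≡ 286 (mod 468).
Verify: 286 mod 4 = 2 ✓, 286 mod 9 = 7 ✓, 286 mod 13 = 0 ✓.

x ≡ 286 (mod 468).


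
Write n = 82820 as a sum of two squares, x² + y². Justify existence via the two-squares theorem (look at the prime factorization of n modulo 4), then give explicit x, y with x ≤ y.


Step 1: Factor n = 82820 = 2^2 · 5 · 41 · 101.
Step 2: Check the mod-4 condition on each prime factor: 2 = 2 (special); 5 ≡ 1 (mod 4), exponent 1; 41 ≡ 1 (mod 4), exponent 1; 101 ≡ 1 (mod 4), exponent 1.
All primes ≡ 3 (mod 4) appear to even exponent (or don't appear), so by the two-squares theorem n IS expressible as a sum of two squares.
Step 3: Build a representation. Group n = k² · m with k = 2 and m = 5 · 41 · 101 = 20705 (a product of primes ≡ 1 (mod 4)); a representation of m scales to one of n via (k·x)² + (k·y)² = k²(x² + y²). Each prime p ≡ 1 (mod 4) is itself a sum of two squares; find a² by testing p − a² for a perfect square:
  5: 5 − 1² = 4 = 2² ⇒ 5 = 1² + 2².
  41: 41 − 1² = 40, 41 − 2² = 37, 41 − 3² = 32, 41 − 4² = 25 = 5² ⇒ 41 = 4² + 5².
  101: 101 − 1² = 100 = 10² ⇒ 101 = 1² + 10².
  Combine using the Brahmagupta–Fibonacci identity (a² + b²)(c² + d²) = (ac − bd)² + (ad + bc)² = (ac + bd)² + (ad − bc)²:
  5 · 41 = 205: from (1² + 2²)(4² + 5²), take (1·4 − 2·5, 1·5 + 2·4) = (4 − 10, 5 + 8) = (-6, 13); dropping signs (only squares matter) gives (6, 13); check 6² + 13² = 36 + 169 = 205 ✓.
  205 · 101 = 20705: from (6² + 13²)(1² + 10²), take (6·1 − 13·10, 6·10 + 13·1) = (6 − 130, 60 + 13) = (-124, 73); dropping signs (only squares matter) gives (124, 73); check 124² + 73² = 15376 + 5329 = 20705 ✓.
  Scale by k = 2: (2·124, 2·73) = (248, 146).
Step 4: Order so x ≤ y and verify: 146² + 248² = 21316 + 61504 = 82820 = n. ✓

n = 82820 = 146² + 248² (one valid representation with x ≤ y).
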